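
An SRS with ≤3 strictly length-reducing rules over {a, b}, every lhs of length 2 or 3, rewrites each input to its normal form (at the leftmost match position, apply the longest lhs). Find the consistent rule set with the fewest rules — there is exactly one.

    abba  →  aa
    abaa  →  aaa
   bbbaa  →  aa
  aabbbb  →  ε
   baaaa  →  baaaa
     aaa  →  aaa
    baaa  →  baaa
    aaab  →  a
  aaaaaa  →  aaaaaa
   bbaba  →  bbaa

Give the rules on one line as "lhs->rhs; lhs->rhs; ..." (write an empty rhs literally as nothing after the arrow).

  | abba => aba => aa
  | abaa => aaa
  | bbbaa => aa
  | aabbbb => bbb => ε

aab->; ab->a; bbb->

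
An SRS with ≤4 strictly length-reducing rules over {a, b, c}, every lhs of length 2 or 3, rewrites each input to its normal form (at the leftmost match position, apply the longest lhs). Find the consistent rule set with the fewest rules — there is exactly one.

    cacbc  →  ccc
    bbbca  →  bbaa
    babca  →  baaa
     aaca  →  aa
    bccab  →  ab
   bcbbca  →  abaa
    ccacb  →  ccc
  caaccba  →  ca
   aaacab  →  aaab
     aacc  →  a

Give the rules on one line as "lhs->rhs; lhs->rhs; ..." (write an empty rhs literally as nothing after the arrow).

ac->; acb->c; acc->ac; bc->a

  | cacbc => ccc
  | bbbca => bbaa
  | babca => baaa
  | aaca => aa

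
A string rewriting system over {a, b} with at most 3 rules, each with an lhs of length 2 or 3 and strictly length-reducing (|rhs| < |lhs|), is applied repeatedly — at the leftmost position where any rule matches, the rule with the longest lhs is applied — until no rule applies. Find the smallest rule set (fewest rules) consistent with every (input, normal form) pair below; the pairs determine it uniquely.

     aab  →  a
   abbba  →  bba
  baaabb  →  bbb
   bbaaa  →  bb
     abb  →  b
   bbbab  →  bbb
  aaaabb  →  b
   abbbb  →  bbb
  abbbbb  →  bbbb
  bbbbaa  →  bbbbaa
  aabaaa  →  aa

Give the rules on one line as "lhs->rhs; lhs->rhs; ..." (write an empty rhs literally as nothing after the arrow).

aaa->; ab->; aba->aa

  | aab => a
  | abbba => bba
  | baaabb => bbb
  | bbaaa => bb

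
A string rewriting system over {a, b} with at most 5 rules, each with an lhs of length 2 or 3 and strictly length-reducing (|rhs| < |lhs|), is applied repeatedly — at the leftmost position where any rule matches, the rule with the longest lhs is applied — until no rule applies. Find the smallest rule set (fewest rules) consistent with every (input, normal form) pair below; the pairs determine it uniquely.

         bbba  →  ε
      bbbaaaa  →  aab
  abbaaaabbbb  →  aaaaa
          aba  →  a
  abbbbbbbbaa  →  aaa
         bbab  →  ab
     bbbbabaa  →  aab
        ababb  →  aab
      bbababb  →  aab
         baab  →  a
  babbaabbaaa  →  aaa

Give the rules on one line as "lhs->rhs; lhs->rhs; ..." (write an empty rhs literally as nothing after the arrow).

  | bbba => ba => ε
  | bbbaaaa => baaaa => abaa => aab
  | abbaaaabbbb => aaaaabbbb => aaaaabb => aaaaa
  | aba => a

ba->; baa->ab; bab->a; bb->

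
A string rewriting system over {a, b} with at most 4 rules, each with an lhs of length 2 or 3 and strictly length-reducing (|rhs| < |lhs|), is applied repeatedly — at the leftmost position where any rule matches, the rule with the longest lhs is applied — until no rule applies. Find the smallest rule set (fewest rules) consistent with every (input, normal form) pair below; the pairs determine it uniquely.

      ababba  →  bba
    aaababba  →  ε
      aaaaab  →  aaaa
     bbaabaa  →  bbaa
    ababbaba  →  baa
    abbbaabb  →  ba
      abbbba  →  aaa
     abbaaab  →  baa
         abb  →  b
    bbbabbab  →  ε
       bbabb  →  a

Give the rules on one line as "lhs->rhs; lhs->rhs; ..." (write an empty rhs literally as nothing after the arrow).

  | ababba => bba
  | aaababba => aabba => aba => ε
  | aaaaab => aaaa
  | bbaabaa => bbaa

ab->; aba->; bab->a; bbb->aa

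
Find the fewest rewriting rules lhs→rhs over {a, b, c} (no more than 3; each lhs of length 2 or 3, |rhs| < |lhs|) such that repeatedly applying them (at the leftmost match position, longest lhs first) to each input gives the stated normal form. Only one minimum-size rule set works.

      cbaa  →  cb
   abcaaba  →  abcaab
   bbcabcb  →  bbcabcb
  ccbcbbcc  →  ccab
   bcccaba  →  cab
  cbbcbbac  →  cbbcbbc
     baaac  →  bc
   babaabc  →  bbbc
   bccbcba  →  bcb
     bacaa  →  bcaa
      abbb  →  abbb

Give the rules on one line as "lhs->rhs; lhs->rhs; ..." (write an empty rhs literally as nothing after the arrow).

  | cbaa => cba => cb
  | abcaaba => abcaab
  | bbcabcb
  | ccbcbbcc => ccabbcc => ccab

ba->b; bcc->; cbc->ca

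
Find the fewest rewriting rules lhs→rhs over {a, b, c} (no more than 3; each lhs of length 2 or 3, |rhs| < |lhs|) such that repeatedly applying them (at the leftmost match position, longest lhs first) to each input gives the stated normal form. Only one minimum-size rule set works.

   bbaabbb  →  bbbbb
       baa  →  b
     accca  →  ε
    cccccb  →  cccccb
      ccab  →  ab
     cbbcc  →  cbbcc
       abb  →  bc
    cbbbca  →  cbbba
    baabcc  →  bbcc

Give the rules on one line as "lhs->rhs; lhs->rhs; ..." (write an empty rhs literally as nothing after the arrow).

aa->; abb->bc; ca->a

  | bbaabbb => bbbbb
  | baa => b
  | accca => acca => aca => aa => ε
  | cccccb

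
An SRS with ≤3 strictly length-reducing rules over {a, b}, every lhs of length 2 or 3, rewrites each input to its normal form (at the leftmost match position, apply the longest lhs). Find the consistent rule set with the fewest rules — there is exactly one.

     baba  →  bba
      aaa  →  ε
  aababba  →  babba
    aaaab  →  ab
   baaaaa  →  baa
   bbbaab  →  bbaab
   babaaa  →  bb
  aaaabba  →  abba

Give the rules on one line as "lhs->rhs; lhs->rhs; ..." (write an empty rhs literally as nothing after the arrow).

  | baba => bba
  | aaa => ε
  | aababba => ababba => babba
  | aaaab => ab

aaa->; aba->ba; bbb->bb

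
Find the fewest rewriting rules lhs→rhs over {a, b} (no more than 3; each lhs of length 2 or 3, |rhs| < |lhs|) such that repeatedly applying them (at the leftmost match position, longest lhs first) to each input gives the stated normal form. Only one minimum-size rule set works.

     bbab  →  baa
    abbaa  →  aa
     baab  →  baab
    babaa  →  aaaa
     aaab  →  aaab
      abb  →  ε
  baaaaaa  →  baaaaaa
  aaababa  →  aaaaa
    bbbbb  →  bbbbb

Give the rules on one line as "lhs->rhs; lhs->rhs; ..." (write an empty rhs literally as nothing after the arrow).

aba->aa; abb->; bab->aa

  | bbab => baa
  | abbaa => aa
  | baab
  | babaa => aaaa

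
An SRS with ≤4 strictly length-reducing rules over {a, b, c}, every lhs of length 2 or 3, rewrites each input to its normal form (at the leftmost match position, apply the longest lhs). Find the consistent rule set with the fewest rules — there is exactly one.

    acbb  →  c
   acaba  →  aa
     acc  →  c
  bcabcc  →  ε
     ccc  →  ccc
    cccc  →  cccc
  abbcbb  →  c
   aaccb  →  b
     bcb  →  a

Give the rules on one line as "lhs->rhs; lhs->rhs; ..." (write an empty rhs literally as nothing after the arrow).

  | acbb => bb => c
  | acaba => aba => aa
  | acc => c
  | bcabcc => aabcc => aacc => ac => ε

ab->a; ac->; bb->c; bc->a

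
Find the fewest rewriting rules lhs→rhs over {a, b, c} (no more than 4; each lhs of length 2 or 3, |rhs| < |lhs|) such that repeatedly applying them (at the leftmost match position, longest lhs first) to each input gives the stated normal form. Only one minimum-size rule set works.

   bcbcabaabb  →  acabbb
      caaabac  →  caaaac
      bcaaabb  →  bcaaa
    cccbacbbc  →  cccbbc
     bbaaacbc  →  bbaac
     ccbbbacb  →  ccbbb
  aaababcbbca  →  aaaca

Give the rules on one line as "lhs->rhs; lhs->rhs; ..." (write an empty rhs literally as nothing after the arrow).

aab->aa; aba->ab; acb->; bcb->a

  | bcbcabaabb => acabaabb => acababb => acabbb
  | caaabac => caaaac
  | bcaaabb => bcaaab => bcaaa
  | cccbacbbc => cccbbc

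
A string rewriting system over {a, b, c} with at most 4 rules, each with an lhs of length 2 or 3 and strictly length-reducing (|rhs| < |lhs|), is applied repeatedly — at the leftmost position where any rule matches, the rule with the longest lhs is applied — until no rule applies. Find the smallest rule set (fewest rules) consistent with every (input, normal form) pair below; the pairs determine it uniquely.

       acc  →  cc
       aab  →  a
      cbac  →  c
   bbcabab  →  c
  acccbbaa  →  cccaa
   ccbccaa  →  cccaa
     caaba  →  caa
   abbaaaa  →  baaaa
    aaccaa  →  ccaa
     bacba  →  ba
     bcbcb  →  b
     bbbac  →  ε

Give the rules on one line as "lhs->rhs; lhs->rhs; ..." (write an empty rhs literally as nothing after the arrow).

ab->; ac->c; bb->; bc->

  | acc => cc
  | aab => a
  | cbac => cbc => c
  | bbcabab => cabab => cab => c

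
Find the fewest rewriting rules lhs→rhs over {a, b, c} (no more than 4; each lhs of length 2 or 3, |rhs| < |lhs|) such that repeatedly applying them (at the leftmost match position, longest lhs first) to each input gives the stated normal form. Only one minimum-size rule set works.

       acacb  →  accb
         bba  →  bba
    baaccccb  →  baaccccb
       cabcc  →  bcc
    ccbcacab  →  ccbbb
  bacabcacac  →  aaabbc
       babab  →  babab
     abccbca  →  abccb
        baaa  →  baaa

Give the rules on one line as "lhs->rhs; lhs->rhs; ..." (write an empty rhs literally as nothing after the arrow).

  | acacb => accb
  | bba
  | baaccccb
  | cabcc => bcc

bac->aa; ca->; cac->cc; cca->b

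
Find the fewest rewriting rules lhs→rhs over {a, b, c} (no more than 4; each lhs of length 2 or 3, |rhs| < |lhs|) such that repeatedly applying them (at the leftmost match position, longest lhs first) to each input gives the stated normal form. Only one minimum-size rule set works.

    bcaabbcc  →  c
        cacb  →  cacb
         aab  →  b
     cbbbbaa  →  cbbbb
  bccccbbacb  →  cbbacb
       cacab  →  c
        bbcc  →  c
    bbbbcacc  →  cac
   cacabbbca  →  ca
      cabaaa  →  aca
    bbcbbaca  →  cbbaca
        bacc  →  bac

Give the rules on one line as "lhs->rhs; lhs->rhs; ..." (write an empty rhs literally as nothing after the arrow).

  | bcaabbcc => caabbcc => cbbcc => cbcc => ccc => cc => c
  | cacb
  | aab => b
  | cbbbbaa => cbbbb

aa->; bc->c; cab->ac; cc->c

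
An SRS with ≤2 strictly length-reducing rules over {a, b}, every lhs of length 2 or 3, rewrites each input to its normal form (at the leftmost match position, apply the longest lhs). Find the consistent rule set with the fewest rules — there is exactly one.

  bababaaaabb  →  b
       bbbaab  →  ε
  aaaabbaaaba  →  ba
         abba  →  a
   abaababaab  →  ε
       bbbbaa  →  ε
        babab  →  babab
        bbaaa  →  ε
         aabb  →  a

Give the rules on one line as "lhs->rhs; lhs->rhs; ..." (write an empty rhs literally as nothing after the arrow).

  | bababaaaabb => bababaabb => bababbb => babaab => babb => baa => b
  | bbbaab => abaab => abb => aa => ε
  | aaaabbaaaba => aabbaaaba => bbaaaba => aaaaba => aaba => ba
  | abba => aaa => a

aa->; bb->a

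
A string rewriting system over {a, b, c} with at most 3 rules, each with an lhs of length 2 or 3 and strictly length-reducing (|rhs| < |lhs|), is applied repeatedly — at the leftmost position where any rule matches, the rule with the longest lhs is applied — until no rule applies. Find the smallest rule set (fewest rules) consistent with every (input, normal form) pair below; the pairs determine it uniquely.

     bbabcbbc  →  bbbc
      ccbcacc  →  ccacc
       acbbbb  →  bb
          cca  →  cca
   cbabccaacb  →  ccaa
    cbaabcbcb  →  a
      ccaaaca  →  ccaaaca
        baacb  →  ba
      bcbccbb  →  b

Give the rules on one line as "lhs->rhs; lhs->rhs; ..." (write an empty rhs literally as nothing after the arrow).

ab->; baa->ba; cb->

  | bbabcbbc => bbcbbc => bbbc
  | ccbcacc => ccacc
  | acbbbb => abbb => bb
  | cca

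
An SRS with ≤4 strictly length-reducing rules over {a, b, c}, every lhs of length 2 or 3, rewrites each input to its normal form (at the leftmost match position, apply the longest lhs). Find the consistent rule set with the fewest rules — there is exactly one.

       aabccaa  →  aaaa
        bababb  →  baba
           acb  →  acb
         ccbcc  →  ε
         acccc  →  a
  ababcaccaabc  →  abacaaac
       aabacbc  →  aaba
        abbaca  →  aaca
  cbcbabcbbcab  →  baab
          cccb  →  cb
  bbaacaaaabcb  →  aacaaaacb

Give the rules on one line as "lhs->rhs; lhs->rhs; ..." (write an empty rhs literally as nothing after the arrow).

  | aabccaa => aaccaa => aaaa
  | bababb => baba
  | acb
  | ccbcc => bcc => cc => ε

bb->; bc->c; cc->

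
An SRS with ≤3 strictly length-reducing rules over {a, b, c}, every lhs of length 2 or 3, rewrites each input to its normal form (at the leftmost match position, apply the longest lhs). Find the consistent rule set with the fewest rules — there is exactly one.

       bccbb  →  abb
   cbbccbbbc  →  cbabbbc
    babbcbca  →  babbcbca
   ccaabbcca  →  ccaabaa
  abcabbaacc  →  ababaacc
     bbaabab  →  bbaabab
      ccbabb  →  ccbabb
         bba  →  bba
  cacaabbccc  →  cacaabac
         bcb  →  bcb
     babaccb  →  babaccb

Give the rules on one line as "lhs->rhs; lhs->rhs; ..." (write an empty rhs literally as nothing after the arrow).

  | bccbb => abb
  | cbbccbbbc => cbabbbc
  | babbcbca
  | ccaabbcca => ccaabaa

bcc->a; cab->a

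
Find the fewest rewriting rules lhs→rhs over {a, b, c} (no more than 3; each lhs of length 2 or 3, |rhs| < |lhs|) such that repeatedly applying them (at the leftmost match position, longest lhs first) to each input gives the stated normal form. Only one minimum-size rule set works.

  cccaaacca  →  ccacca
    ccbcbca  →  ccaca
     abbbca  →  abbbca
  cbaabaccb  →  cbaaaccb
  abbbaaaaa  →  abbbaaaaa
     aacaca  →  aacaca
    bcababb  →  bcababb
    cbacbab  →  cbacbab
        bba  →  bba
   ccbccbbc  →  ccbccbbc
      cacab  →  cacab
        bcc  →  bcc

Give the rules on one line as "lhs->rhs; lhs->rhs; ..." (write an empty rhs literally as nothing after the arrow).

aab->aa; bcb->a; caa->

  | cccaaacca => ccacca
  | ccbcbca => ccaca
  | abbbca
  | cbaabaccb => cbaaaccb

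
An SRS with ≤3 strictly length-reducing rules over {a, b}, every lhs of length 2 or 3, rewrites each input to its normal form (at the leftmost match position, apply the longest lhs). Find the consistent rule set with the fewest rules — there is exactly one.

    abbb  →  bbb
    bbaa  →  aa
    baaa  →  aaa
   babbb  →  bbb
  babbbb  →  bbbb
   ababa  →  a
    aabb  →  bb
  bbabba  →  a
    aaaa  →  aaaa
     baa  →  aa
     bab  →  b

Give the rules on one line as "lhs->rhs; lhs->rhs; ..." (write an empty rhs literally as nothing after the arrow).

ab->b; ba->a

  | abbb => bbb
  | bbaa => baa => aa
  | baaa => aaa
  | babbb => abbb => bbb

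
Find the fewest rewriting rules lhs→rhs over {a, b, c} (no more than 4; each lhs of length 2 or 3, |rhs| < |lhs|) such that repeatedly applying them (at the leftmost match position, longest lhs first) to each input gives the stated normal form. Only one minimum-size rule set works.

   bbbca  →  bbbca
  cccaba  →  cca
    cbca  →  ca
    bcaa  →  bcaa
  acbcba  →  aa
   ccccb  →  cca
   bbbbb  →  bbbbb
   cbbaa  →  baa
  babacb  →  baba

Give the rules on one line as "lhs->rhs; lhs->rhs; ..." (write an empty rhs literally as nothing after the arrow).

  | bbbca
  | cccaba => cca
  | cbca => ca
  | bcaa

cab->; cb->; ccb->a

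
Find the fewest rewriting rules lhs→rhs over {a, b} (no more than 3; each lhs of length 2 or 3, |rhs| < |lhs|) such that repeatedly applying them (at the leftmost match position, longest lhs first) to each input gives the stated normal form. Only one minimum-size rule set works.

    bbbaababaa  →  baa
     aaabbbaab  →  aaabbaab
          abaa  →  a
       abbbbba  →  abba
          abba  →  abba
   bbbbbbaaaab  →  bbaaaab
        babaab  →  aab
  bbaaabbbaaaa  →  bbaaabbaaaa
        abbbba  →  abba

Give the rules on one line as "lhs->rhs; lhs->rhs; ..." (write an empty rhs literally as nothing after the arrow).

aba->; bab->; bbb->bb

  | bbbaababaa => bbaababaa => bbabaa => baa
  | aaabbbaab => aaabbaab
  | abaa => a
  | abbbbba => abbbba => abbba => abba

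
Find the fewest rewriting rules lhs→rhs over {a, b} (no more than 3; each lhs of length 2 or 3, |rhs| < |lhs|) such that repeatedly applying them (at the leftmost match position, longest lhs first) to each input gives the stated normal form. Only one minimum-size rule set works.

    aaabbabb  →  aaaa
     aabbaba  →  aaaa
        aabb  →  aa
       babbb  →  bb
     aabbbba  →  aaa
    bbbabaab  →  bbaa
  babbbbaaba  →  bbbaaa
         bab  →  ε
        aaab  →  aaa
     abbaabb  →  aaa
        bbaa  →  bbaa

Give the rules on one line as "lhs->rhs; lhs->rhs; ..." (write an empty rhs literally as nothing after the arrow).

ab->a; bab->

  | aaabbabb => aaababb => aaaabb => aaaab => aaaa
  | aabbaba => aababa => aaaba => aaaa
  | aabb => aab => aa
  | babbb => bb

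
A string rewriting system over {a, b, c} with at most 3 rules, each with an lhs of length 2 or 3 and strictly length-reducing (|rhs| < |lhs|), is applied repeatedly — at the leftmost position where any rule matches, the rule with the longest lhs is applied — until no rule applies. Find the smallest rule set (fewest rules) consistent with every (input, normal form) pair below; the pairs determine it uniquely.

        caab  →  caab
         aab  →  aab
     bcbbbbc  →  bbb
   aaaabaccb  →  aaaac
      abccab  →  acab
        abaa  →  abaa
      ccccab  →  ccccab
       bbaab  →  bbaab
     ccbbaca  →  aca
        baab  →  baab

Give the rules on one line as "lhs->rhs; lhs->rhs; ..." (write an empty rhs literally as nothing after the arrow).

bac->c; bc->; cb->

  | caab
  | aab
  | bcbbbbc => bbbbc => bbb
  | aaaabaccb => aaaaccb => aaaac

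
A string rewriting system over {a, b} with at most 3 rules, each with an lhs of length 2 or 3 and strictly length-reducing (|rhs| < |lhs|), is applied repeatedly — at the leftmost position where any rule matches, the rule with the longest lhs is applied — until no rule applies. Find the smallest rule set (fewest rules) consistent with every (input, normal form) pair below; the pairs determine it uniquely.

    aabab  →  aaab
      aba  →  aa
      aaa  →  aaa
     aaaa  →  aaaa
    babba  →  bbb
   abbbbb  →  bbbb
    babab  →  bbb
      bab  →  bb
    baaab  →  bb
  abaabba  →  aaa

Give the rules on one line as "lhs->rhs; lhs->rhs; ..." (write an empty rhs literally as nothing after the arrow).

aba->aa; abb->b; ba->b

  | aabab => aaab
  | aba => aa
  | aaa
  | aaaa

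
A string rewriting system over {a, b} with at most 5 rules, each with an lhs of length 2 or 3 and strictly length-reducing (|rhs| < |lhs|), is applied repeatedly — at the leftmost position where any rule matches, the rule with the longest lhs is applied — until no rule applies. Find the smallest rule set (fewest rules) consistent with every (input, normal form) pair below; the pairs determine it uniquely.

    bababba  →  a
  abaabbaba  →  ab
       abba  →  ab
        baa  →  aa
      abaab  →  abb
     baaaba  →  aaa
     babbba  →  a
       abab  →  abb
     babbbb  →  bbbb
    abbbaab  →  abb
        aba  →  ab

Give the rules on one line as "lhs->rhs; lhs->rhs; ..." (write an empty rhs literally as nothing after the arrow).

aab->a; aba->ab; ba->a; bab->b

  | bababba => babba => bba => ba => a
  | abaabbaba => ababbaba => abbbaba => abbba => abba => aba => ab
  | abba => aba => ab
  | baa => aa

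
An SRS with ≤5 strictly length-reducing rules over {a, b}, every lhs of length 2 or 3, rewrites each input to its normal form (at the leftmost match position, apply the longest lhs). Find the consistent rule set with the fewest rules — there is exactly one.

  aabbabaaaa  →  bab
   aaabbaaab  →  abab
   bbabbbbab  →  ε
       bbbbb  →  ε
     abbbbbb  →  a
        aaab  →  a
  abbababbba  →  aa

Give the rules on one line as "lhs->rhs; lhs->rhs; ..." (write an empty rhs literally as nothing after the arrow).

  | aabbabaaaa => babaaaa => babaa => bab
  | aaabbaaab => abaaab => abab
  | bbabbbbab => abbbbab => abbbab => abbab => aab => ε
  | bbbbb => bbbb => bbb => bb => ε

aab->; baa->b; bb->; bbb->bb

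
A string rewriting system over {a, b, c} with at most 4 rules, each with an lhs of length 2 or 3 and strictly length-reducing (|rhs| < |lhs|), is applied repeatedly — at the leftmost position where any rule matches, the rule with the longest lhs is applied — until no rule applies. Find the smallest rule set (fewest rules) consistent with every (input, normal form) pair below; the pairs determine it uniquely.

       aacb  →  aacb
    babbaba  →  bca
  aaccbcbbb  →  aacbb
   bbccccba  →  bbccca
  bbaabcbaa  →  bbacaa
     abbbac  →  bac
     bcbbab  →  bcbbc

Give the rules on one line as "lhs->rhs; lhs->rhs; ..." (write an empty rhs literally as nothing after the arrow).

ab->c; abb->; ccb->c

  | aacb
  | babbaba => baba => bca
  | aaccbcbbb => aaccbbb => aacbb
  | bbccccba => bbccca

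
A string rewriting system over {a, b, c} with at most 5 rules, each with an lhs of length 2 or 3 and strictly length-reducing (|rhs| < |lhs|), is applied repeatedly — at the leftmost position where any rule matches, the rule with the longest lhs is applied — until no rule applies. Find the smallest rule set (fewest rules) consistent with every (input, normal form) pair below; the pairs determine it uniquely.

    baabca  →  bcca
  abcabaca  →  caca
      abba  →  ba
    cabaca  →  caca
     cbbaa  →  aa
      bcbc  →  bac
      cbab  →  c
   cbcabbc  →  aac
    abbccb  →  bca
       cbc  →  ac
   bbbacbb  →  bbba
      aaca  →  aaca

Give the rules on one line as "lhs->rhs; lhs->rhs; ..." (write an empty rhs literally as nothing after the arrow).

  | baabca => bcca
  | abcabaca => cabaca => caca
  | abba => ba
  | cabaca => caca

aab->c; ab->; cb->a; cbb->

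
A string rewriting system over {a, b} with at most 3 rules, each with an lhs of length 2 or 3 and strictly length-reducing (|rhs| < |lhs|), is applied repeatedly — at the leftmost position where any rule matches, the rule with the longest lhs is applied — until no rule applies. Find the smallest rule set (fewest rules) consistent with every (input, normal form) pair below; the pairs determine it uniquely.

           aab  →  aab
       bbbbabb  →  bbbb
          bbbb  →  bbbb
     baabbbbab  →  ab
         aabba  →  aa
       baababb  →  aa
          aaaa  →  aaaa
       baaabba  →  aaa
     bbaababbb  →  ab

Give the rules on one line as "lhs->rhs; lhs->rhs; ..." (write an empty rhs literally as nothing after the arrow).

  | aab
  | bbbbabb => bbbb
  | bbbb
  | baabbbbab => aabbbbab => abbab => ab

abb->; ba->a; bba->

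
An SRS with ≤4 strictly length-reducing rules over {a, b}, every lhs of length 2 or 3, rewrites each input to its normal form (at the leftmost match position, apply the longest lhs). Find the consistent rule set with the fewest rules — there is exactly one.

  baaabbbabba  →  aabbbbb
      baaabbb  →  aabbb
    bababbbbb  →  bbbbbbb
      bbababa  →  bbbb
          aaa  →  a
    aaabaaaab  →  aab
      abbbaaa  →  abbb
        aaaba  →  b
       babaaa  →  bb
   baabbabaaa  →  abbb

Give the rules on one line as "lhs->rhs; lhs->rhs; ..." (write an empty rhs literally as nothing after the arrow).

aaa->a; aba->b; baa->a; bba->bb

  | baaabbbabba => aabbbabba => aabbbbba => aabbbbb
  | baaabbb => aabbb
  | bababbbbb => bbbbbbb
  | bbababa => bbbaba => bbbba => bbbb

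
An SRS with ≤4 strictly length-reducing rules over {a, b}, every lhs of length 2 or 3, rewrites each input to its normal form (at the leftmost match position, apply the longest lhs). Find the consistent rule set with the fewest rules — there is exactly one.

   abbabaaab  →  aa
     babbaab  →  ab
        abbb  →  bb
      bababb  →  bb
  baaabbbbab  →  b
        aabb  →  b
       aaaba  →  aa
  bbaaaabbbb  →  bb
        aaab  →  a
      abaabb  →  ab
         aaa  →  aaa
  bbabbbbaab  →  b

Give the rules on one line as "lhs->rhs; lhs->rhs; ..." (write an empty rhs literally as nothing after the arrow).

  | abbabaaab => babaaab => baaaab => aaaab => aa
  | babbaab => bbaab => ab
  | abbb => bb
  | bababb => babb => bb

aab->; abb->b; baa->aa; bba->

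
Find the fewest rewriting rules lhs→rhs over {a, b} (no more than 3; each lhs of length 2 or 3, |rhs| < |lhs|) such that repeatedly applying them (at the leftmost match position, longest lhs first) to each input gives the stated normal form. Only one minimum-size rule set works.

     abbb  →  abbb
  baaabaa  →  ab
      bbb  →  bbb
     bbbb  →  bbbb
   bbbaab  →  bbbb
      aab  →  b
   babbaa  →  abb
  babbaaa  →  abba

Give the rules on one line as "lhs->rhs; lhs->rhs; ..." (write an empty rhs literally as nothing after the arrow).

aa->; bab->ab

  | abbb
  | baaabaa => babaa => abaa => ab
  | bbb
  | bbbb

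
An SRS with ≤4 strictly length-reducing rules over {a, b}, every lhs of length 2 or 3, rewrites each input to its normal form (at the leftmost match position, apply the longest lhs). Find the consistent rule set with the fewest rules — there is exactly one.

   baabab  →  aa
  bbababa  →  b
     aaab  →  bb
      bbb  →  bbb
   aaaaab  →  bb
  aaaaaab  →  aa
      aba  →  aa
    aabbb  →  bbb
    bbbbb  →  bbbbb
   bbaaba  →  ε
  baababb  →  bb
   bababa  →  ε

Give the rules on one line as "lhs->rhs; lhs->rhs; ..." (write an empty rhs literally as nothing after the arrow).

aaa->ab; ab->a; abb->bb; ba->

  | baabab => abab => aab => aa
  | bbababa => bbaba => bba => b
  | aaab => abb => bb
  | bbb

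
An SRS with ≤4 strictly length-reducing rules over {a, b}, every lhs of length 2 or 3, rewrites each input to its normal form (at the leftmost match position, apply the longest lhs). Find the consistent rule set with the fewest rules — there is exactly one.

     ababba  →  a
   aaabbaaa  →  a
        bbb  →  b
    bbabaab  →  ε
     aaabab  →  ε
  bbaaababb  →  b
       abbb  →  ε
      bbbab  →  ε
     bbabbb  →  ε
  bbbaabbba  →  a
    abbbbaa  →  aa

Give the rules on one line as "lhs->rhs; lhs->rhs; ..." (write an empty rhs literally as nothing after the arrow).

  | ababba => bbba => ba => a
  | aaabbaaa => aabaaa => abaa => ba => a
  | bbb => b
  | bbabaab => abaab => bab => ab => ε

ab->; aba->b; ba->a; bb->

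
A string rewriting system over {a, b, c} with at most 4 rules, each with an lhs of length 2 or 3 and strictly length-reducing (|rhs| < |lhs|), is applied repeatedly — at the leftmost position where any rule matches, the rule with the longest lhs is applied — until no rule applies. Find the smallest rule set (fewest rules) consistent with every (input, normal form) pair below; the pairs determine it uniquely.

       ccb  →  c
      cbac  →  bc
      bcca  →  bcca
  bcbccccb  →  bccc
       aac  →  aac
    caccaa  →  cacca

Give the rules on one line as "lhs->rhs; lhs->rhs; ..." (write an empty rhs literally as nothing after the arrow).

  | ccb => c
  | cbac => bc
  | bcca
  | bcbccccb => bccccb => bccc

caa->ca; cb->; cba->b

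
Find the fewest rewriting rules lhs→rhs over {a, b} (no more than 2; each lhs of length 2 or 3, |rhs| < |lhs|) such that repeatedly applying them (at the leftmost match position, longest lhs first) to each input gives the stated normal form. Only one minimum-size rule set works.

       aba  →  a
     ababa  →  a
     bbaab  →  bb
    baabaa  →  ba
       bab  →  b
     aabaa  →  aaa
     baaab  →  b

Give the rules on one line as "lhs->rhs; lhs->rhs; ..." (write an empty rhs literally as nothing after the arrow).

  | aba => a
  | ababa => aba => a
  | bbaab => bbab => bb
  | baabaa => babaa => baa => ba

ab->; baa->ba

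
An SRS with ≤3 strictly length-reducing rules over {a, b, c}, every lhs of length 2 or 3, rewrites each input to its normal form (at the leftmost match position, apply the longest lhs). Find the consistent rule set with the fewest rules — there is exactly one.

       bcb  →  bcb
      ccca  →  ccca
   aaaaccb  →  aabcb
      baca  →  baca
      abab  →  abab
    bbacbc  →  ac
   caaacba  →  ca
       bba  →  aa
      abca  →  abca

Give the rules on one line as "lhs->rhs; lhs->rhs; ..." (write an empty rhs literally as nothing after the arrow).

aac->b; abb->; bb->a

  | bcb
  | ccca
  | aaaaccb => aabcb
  | baca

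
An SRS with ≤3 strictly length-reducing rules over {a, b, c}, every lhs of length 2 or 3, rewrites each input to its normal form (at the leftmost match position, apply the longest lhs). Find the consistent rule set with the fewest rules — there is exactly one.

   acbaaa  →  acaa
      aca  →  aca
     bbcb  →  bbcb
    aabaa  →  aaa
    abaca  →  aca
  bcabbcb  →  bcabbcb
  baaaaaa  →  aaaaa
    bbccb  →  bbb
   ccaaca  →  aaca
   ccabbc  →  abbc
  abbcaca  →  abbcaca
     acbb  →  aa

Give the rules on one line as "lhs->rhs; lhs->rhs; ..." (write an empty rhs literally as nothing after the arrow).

ba->; cbb->a; cc->

  | acbaaa => acaa
  | aca
  | bbcb
  | aabaa => aaa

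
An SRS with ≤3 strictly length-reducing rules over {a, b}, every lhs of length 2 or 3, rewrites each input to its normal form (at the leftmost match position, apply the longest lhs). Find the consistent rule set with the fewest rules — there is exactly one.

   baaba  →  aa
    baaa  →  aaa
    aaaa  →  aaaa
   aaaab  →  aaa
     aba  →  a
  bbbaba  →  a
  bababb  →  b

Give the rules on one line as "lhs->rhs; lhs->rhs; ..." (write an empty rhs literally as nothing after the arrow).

ab->; ba->a

  | baaba => aaba => aa
  | baaa => aaa
  | aaaa
  | aaaab => aaa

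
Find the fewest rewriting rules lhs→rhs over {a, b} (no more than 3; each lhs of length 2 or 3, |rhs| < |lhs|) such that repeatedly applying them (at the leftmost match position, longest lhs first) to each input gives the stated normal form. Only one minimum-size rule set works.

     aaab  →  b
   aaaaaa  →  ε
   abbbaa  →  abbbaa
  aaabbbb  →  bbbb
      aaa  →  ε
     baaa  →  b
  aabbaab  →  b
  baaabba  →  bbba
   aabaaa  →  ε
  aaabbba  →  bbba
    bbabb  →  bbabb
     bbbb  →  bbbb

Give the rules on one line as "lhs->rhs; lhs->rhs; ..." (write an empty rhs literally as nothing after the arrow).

  | aaab => b
  | aaaaaa => aaa => ε
  | abbbaa
  | aaabbbb => bbbb

aaa->; aab->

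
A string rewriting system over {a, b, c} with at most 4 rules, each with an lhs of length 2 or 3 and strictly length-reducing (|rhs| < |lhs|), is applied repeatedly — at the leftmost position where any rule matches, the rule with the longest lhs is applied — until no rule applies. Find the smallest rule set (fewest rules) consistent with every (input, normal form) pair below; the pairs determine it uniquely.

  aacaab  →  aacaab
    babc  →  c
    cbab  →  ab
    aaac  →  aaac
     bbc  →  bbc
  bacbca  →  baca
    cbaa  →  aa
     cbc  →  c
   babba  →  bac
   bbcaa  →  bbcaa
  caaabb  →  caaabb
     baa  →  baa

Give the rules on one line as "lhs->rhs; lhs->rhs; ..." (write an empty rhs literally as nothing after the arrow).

abc->ba; bba->c; cb->

  | aacaab
  | babc => bba => c
  | cbab => ab
  | aaac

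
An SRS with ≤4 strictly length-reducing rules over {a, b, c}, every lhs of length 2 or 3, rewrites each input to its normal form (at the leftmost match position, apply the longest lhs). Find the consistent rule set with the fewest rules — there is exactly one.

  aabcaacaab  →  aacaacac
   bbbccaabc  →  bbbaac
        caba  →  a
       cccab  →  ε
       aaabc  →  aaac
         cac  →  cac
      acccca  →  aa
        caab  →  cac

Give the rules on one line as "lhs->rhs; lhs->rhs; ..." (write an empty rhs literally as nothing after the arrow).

  | aabcaacaab => aacaacaab => aacaacac
  | bbbccaabc => bbbaabc => bbbaac
  | caba => cca => a
  | cccab => cab => cc => ε

ab->c; abc->ac; cc->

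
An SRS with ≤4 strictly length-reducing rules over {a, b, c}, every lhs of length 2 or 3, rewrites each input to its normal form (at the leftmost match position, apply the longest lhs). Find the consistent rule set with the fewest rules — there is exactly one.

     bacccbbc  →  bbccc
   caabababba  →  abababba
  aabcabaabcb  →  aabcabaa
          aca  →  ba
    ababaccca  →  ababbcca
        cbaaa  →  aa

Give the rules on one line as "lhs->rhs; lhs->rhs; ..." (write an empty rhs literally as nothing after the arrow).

  | bacccbbc => bbccbbc => bbccbc => bbccc
  | caabababba => abababba
  | aabcabaabcb => aabcabaa
  | aca => ba

ac->b; bcb->; caa->a; cb->c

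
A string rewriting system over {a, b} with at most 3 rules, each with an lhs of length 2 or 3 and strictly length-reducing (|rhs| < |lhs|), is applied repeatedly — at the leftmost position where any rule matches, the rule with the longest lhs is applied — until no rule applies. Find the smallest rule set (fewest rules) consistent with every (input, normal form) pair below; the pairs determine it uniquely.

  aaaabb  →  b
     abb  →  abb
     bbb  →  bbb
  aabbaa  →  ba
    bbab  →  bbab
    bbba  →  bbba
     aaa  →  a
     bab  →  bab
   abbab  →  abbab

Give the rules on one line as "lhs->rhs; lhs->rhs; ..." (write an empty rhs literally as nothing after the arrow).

  | aaaabb => aaabb => aabb => b
  | abb
  | bbb
  | aabbaa => baa => ba

aa->a; aab->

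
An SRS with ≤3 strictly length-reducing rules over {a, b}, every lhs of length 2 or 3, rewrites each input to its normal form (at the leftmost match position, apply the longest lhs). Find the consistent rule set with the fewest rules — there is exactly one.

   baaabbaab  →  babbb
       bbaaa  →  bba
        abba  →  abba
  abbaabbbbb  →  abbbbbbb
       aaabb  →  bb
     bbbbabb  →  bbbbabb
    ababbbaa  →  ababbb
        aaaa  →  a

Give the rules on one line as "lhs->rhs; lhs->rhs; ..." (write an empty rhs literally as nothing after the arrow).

  | baaabbaab => babbaab => babbb
  | bbaaa => bba
  | abba
  | abbaabbbbb => abbbbbbb

aaa->; baa->b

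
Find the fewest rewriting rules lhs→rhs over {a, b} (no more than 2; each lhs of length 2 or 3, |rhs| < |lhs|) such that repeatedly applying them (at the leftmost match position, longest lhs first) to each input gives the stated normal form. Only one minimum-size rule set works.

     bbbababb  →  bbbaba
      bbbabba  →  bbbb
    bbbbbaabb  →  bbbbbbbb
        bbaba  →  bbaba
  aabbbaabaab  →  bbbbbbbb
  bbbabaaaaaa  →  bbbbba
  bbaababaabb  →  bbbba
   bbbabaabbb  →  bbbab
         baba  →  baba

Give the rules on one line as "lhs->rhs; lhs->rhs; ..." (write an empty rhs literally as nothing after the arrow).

  | bbbababb => bbbaba
  | bbbabba => bbbaa => bbbb
  | bbbbbaabb => bbbbbbbb
  | bbaba

aa->b; abb->a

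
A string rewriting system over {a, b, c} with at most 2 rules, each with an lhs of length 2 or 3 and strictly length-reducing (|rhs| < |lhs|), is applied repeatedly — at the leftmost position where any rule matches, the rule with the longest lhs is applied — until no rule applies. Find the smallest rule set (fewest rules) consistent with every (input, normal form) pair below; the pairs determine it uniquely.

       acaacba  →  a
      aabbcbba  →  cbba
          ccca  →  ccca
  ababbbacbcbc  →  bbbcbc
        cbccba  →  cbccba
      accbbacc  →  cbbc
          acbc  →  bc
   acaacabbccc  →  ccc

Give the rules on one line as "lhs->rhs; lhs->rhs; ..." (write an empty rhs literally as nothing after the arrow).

ab->; ac->

  | acaacba => aacba => aba => a
  | aabbcbba => abcbba => cbba
  | ccca
  | ababbbacbcbc => abbbacbcbc => bbacbcbc => bbbcbc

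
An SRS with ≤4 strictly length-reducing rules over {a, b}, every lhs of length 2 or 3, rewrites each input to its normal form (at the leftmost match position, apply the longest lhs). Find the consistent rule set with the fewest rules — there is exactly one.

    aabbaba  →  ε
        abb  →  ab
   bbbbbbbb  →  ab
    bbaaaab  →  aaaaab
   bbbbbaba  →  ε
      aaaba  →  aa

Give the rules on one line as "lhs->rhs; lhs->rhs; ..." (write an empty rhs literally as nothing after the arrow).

  | aabbaba => aababa => aba => ε
  | abb => ab
  | bbbbbbbb => abbbbbb => abbbbb => abbbb => abbb => abb => ab
  | bbaaaab => aaaaab

aba->; abb->ab; ba->; bb->a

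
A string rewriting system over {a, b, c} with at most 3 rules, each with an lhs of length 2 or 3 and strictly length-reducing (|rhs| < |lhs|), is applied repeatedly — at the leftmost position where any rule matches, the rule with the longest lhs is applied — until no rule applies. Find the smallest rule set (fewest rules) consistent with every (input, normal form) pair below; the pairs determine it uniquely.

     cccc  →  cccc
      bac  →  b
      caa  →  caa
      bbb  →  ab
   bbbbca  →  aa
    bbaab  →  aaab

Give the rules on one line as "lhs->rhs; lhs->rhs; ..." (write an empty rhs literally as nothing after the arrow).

  | cccc
  | bac => b
  | caa
  | bbb => ab

ac->; bb->a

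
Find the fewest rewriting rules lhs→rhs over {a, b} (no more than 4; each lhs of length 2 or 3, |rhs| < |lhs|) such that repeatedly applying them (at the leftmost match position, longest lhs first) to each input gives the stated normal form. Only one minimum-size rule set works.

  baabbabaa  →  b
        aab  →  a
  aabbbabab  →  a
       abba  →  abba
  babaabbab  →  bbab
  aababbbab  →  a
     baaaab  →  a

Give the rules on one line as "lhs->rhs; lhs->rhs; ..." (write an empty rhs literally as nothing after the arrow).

aa->a; aab->aa; aba->a; baa->

  | baabbabaa => bbabaa => bbaa => b
  | aab => aa => a
  | aabbbabab => aabbabab => aababab => aaabab => aabab => aaab => aab => aa => a
  | abba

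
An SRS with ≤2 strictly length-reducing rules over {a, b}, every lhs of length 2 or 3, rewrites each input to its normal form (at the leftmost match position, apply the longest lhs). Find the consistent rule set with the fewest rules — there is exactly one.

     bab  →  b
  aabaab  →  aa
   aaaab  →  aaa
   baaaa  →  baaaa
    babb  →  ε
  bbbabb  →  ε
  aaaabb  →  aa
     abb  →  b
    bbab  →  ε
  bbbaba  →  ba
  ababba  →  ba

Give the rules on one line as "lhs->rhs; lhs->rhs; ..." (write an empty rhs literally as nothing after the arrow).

  | bab => b
  | aabaab => aaab => aa
  | aaaab => aaa
  | baaaa

ab->; bb->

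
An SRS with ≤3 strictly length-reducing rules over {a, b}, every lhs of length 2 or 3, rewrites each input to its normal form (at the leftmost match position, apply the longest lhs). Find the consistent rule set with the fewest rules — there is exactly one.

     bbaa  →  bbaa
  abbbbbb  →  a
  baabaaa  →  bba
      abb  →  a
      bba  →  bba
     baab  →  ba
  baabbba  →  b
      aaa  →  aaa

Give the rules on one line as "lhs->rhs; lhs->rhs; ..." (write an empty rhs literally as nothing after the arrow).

  | bbaa
  | abbbbbb => abbbb => abb => a
  | baabaaa => babaa => bba
  | abb => a

ab->; aba->b; abb->a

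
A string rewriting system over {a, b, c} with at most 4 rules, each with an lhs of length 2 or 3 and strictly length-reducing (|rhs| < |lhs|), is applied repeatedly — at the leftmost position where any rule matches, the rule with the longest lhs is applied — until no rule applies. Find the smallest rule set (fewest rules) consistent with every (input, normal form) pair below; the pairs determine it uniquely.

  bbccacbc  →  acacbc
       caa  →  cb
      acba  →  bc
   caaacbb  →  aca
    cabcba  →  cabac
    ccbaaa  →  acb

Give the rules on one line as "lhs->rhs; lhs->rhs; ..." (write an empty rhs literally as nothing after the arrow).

aa->b; bb->a; cba->ac; cc->c

  | bbccacbc => accacbc => acacbc
  | caa => cb
  | acba => aac => bc
  | caaacbb => cbacbb => accbb => acbb => aca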